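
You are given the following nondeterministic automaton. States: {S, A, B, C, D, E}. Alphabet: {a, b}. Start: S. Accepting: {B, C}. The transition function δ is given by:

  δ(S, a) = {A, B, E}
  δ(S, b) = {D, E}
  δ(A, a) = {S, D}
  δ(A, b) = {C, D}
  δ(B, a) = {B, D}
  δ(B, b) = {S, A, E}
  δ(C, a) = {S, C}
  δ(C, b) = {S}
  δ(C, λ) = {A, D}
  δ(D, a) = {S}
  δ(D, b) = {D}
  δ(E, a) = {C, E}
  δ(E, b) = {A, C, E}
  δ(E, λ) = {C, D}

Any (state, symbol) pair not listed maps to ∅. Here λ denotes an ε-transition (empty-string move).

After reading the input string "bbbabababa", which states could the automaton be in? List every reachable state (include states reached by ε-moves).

{S, A, B, C, D, E}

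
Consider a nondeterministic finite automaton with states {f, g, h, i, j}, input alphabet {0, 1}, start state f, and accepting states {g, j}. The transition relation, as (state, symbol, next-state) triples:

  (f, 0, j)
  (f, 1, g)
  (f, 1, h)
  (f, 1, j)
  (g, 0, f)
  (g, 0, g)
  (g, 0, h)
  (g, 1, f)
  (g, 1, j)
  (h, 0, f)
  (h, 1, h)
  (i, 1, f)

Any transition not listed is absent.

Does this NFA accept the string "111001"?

Start in {f}.
Read '1': f→{g, h, j}; now {g, h, j}.
Read '1': g→{f, j}, h→{h}, j→∅; now {f, h, j}.
Read '1': f→{g, h, j}, h→{h}, j→∅; now {g, h, j}.
Read '0': g→{f, g, h}, h→{f}, j→∅; now {f, g, h}.
Read '0': f→{j}, g→{f, g, h}, h→{f}; now {f, g, h, j}.
Read '1': f→{g, h, j}, g→{f, j}, h→{h}, j→∅; now {f, g, h, j}.
The final set {f, g, h, j} contains the accepting states g, j.

Yes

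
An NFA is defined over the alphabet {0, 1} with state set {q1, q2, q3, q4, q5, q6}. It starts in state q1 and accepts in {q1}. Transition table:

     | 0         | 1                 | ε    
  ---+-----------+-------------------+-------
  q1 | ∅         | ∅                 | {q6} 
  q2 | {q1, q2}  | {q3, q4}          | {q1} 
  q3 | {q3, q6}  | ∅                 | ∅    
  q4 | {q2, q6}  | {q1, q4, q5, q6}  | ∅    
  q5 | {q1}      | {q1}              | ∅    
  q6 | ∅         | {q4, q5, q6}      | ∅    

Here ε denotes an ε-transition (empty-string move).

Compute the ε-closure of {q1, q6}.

Begin with {q1, q6}.
No ε-moves leave this set, so the closure equals the set itself.

{q1, q6}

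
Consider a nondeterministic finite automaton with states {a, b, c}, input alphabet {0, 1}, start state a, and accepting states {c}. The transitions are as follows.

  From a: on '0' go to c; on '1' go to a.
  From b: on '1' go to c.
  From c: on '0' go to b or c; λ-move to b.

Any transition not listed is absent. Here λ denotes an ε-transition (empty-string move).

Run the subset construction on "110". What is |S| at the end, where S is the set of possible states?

Start in {a}.
Read '1': a→{a}; now {a}.
Read '1': a→{a}; now {a}.
Read '0': a→{c}; union {c}; ε-closure = {b, c}.
That set has 2 states.

2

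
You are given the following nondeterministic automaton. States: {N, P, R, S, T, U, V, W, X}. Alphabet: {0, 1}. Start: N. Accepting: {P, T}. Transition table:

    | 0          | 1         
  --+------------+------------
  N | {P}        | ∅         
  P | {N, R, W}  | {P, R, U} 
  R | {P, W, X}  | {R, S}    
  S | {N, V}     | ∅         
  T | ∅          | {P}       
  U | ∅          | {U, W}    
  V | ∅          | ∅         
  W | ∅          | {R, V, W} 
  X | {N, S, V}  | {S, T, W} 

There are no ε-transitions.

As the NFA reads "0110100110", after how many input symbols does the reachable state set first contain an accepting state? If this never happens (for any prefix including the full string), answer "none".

Start in {N}.
Read '0': N→{P}; now {P}.
None of the earlier sets intersect F, but {P} does.

1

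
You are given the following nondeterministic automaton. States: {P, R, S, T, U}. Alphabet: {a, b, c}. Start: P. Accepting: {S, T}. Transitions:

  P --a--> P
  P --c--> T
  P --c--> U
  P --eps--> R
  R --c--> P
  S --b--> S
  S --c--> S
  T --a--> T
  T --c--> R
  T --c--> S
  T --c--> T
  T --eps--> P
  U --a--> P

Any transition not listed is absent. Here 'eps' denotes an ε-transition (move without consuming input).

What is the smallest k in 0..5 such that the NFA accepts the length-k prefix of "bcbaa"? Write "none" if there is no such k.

none

Start: ε-closure({P}) = {P, R}.
Read 'b': {P, R} → ∅.
The set is empty and remains empty for the remaining 4 symbols.
No reachable set along the way intersects F.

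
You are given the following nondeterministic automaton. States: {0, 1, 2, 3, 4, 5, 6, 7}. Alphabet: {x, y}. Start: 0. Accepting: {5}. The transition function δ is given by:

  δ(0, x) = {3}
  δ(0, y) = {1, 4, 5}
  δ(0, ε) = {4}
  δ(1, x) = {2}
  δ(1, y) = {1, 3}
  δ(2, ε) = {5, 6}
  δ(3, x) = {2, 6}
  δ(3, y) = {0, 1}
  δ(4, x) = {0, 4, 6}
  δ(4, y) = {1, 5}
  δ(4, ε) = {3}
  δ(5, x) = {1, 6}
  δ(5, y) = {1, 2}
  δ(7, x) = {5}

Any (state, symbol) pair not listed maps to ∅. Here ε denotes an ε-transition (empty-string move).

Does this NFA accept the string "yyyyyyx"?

Yes

Start: ε-closure({0}) = {0, 3, 4}.
Read 'y': {0, 3, 4} → {0, 1, 3, 4, 5}.
Read 'y': {0, 1, 3, 4, 5} → {0, 1, 2, 3, 4, 5, 6}.
Read 'y': {0, 1, 2, 3, 4, 5, 6} → {0, 1, 2, 3, 4, 5, 6}.
Read 'y': {0, 1, 2, 3, 4, 5, 6} → {0, 1, 2, 3, 4, 5, 6}.
Read 'y': {0, 1, 2, 3, 4, 5, 6} → {0, 1, 2, 3, 4, 5, 6}.
Read 'y': {0, 1, 2, 3, 4, 5, 6} → {0, 1, 2, 3, 4, 5, 6}.
Read 'x': {0, 1, 2, 3, 4, 5, 6} → {0, 1, 2, 3, 4, 5, 6}.
The final set {0, 1, 2, 3, 4, 5, 6} contains the accepting state 5.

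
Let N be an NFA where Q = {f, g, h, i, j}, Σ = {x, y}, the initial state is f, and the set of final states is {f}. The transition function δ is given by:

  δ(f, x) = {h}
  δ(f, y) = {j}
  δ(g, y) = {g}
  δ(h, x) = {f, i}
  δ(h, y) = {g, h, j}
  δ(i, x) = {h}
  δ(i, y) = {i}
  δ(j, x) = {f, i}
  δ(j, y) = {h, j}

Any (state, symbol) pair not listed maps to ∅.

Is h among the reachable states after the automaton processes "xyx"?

Start in {f}.
Read 'x': {f} → {h}.
Read 'y': {h} → {g, h, j}.
Read 'x': {g, h, j} → {f, i}.
State h is not in {f, i}.

No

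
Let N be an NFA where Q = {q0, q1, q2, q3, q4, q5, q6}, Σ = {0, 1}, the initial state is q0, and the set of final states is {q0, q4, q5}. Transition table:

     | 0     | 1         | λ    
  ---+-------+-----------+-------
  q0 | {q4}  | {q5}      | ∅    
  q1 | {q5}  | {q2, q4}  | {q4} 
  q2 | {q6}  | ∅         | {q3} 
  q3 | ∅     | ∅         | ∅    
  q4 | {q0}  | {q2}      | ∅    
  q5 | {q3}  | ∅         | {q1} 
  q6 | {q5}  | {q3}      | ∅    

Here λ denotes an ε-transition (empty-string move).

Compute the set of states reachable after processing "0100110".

Start in {q0}.
Read '0': q0→{q4}; now {q4}.
Read '1': q4→{q2}; union {q2}; ε-closure = {q2, q3}.
Read '0': q2→{q6}, q3→∅; now {q6}.
Read '0': q6→{q5}; union {q5}; ε-closure = {q1, q4, q5}.
Read '1': q1→{q2, q4}, q4→{q2}, q5→∅; union {q2, q4}; ε-closure = {q2, q3, q4}.
Read '1': q2→∅, q3→∅, q4→{q2}; union {q2}; ε-closure = {q2, q3}.
Read '0': q2→{q6}, q3→∅; now {q6}.

{q6}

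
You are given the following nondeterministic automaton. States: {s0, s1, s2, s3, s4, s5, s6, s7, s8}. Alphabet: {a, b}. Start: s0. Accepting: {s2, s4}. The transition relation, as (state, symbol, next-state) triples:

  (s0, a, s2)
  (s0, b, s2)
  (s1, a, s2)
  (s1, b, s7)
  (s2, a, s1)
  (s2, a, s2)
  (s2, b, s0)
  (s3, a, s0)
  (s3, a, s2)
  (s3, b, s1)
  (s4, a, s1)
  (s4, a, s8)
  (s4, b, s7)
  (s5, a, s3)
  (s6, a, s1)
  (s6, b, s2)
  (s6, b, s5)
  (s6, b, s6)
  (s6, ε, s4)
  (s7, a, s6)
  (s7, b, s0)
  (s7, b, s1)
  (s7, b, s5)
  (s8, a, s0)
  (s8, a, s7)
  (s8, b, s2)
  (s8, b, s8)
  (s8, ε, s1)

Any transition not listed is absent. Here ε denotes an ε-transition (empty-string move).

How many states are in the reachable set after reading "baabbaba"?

3

Start in {s0}.
Read 'b': s0→{s2}; now {s2}.
Read 'a': s2→{s1, s2}; now {s1, s2}.
Read 'a': s1→{s2}, s2→{s1, s2}; now {s1, s2}.
Read 'b': s1→{s7}, s2→{s0}; now {s0, s7}.
Read 'b': s0→{s2}, s7→{s0, s1, s5}; now {s0, s1, s2, s5}.
Read 'a': s0→{s2}, s1→{s2}, s2→{s1, s2}, s5→{s3}; now {s1, s2, s3}.
Read 'b': s1→{s7}, s2→{s0}, s3→{s1}; now {s0, s1, s7}.
Read 'a': s0→{s2}, s1→{s2}, s7→{s6}; union {s2, s6}; ε-closure = {s2, s4, s6}.
That set has 3 states.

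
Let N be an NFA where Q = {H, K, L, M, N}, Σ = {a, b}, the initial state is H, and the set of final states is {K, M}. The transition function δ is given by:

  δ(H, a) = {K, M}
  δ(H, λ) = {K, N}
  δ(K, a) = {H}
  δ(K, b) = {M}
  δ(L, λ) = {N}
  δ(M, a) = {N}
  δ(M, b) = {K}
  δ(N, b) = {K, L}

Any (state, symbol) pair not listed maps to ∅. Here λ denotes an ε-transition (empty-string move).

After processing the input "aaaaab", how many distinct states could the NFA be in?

Start: ε-closure({H}) = {H, K, N}.
Read 'a': H→{K, M}, K→{H}, N→∅; union {H, K, M}; ε-closure = {H, K, M, N}.
Read 'a': H→{K, M}, K→{H}, M→{N}, N→∅; now {H, K, M, N}.
Read 'a': H→{K, M}, K→{H}, M→{N}, N→∅; now {H, K, M, N}.
Read 'a': H→{K, M}, K→{H}, M→{N}, N→∅; now {H, K, M, N}.
Read 'a': H→{K, M}, K→{H}, M→{N}, N→∅; now {H, K, M, N}.
Read 'b': H→∅, K→{M}, M→{K}, N→{K, L}; union {K, L, M}; ε-closure = {K, L, M, N}.
That set has 4 states.

4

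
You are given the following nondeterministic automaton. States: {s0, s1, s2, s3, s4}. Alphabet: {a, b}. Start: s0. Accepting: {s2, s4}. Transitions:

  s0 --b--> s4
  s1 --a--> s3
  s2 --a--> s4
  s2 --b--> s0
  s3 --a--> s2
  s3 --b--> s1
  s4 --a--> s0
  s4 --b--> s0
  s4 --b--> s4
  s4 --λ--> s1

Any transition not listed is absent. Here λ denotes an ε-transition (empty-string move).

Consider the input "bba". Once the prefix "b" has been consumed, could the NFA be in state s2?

Start in {s0}.
Read 'b': {s0} → {s1, s4}.
State s2 is not in {s1, s4}.

No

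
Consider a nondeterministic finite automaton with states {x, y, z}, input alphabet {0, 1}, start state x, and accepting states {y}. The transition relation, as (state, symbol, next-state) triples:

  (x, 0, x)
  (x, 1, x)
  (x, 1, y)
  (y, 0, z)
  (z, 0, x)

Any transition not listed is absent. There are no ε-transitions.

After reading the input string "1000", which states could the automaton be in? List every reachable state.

Start in {x}.
Read '1': x→{x, y}; now {x, y}.
Read '0': x→{x}, y→{z}; now {x, z}.
Read '0': x→{x}, z→{x}; now {x}.
Read '0': x→{x}; now {x}.

{x}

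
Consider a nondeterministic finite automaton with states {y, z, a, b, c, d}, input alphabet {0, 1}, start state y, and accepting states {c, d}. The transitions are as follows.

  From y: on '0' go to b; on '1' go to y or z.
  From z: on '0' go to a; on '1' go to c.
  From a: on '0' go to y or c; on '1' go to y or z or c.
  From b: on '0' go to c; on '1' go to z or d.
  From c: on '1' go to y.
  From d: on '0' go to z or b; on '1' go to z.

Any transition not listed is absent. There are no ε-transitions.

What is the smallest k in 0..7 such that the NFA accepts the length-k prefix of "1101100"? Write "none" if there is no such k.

Start in {y}.
Read '1': {y} → {y, z}.
Read '1': {y, z} → {y, z, c}.
None of the earlier sets intersect F, but {y, z, c} does.

2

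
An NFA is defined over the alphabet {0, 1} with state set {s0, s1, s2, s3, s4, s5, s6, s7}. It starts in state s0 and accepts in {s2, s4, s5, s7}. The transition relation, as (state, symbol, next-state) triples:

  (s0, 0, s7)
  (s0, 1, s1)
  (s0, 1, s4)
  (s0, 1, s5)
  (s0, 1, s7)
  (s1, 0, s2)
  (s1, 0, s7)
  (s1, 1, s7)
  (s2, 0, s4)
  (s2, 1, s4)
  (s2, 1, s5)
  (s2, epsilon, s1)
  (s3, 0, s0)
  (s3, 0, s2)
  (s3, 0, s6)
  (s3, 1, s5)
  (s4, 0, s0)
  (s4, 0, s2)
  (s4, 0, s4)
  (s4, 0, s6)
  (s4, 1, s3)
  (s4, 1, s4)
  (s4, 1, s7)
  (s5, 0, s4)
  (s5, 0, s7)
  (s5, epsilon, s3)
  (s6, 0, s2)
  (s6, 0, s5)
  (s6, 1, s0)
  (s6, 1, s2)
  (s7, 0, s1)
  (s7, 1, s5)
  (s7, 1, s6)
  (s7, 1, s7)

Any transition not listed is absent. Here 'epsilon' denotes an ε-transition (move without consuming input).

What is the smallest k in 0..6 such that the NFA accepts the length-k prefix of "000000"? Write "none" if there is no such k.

Start in {s0}.
Read '0': {s0} → {s7}.
None of the earlier sets intersect F, but {s7} does.

1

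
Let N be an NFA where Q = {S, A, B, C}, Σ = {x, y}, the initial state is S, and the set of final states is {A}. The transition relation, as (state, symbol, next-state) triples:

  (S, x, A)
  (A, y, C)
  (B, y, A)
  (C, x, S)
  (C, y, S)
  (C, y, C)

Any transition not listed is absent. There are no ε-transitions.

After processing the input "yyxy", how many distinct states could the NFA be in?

Start in {S}.
Read 'y': {S} → ∅.
The set is empty and remains empty for the remaining 3 symbols.
That set has 0 states.

0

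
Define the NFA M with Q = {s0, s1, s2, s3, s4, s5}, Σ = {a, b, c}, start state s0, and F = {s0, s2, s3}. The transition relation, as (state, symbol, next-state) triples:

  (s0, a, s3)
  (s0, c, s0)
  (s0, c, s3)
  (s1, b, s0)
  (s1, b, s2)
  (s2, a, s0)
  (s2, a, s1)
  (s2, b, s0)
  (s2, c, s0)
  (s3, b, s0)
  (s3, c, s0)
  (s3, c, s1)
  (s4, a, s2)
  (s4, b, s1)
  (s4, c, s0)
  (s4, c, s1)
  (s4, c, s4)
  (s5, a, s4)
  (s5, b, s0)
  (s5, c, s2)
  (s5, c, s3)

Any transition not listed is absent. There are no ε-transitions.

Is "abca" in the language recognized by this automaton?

Yes

Start in {s0}.
Read 'a': {s0} → {s3}.
Read 'b': {s3} → {s0}.
Read 'c': {s0} → {s0, s3}.
Read 'a': {s0, s3} → {s3}.
The final set {s3} contains the accepting state s3.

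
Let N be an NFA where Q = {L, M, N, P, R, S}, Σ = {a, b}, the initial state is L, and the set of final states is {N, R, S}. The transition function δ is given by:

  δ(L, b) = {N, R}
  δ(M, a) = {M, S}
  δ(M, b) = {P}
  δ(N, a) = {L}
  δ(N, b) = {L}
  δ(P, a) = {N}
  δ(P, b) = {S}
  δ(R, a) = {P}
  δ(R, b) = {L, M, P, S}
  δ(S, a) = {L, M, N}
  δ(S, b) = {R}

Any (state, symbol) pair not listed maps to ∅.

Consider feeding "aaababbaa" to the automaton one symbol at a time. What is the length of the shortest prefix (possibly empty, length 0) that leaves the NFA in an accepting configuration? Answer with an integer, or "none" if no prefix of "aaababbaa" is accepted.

Start in {L}.
Read 'a': {L} → ∅.
The set is empty and remains empty for the remaining 8 symbols.
No reachable set along the way intersects F.

none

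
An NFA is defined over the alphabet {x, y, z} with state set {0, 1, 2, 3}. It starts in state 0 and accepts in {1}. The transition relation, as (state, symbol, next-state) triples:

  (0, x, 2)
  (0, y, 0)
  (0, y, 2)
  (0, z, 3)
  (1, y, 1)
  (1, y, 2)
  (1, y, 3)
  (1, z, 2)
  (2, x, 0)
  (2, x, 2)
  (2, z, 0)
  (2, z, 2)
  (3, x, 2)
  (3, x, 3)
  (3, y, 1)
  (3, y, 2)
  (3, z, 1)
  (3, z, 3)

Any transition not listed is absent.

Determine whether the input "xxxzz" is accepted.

Yes

Start in {0}.
Read 'x': {0} → {2}.
Read 'x': {2} → {0, 2}.
Read 'x': {0, 2} → {0, 2}.
Read 'z': {0, 2} → {0, 2, 3}.
Read 'z': {0, 2, 3} → {0, 1, 2, 3}.
The final set {0, 1, 2, 3} contains the accepting state 1.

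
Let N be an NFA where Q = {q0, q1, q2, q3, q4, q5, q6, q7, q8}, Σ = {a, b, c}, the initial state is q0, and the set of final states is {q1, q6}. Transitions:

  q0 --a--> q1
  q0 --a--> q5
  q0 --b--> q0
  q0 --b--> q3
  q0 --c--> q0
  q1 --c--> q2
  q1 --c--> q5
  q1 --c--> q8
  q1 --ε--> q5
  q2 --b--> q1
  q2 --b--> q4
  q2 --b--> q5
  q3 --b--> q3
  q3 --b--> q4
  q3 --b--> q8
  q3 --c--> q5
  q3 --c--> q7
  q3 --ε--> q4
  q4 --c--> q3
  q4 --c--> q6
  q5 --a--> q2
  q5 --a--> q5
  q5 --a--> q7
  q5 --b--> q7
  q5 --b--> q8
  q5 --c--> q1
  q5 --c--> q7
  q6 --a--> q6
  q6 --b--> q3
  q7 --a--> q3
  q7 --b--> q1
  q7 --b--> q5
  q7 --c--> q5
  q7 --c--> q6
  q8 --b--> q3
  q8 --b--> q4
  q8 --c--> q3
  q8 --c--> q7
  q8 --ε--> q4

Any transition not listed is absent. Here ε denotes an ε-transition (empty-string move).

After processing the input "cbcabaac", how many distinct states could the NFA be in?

Start in {q0}.
Read 'c': {q0} → {q0}.
Read 'b': {q0} → {q0, q3, q4}.
Read 'c': {q0, q3, q4} → {q0, q3, q4, q5, q6, q7}.
Read 'a': {q0, q3, q4, q5, q6, q7} → {q1, q2, q3, q4, q5, q6, q7}.
Read 'b': {q1, q2, q3, q4, q5, q6, q7} → {q1, q3, q4, q5, q7, q8}.
Read 'a': {q1, q3, q4, q5, q7, q8} → {q2, q3, q4, q5, q7}.
Read 'a': {q2, q3, q4, q5, q7} → {q2, q3, q4, q5, q7}.
Read 'c': {q2, q3, q4, q5, q7} → {q1, q3, q4, q5, q6, q7}.
That set has 6 states.

6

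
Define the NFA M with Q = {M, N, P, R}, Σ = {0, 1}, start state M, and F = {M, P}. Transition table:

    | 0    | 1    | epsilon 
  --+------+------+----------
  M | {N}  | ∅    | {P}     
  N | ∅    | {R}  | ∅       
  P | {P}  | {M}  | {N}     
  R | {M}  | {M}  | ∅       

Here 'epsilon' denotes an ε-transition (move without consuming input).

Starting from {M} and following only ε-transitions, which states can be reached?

{M, N, P}

Begin with {M}.
ε-move M → P; add P.
ε-move P → N; add N.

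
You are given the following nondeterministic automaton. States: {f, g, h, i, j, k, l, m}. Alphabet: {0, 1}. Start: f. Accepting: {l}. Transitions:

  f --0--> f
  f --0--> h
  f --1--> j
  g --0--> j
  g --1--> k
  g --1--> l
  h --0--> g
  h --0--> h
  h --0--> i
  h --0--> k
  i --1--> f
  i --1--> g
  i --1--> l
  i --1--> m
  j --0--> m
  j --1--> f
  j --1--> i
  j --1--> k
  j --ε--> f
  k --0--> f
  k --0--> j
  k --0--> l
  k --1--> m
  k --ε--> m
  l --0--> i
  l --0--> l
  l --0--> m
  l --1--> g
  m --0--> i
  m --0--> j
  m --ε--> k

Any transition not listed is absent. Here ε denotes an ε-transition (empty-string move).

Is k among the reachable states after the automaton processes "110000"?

Start in {f}.
Read '1': f→{j}; union {j}; ε-closure = {f, j}.
Read '1': f→{j}, j→{f, i, k}; union {f, i, j, k}; ε-closure = {f, i, j, k, m}.
Read '0': f→{f, h}, i→∅, j→{m}, k→{f, j, l}, m→{i, j}; union {f, h, i, j, l, m}; ε-closure = {f, h, i, j, k, l, m}.
Read '0': f→{f, h}, h→{g, h, i, k}, i→∅, j→{m}, k→{f, j, l}, l→{i, l, m}, m→{i, j}; now {f, g, h, i, j, k, l, m}.
Read '0': f→{f, h}, g→{j}, h→{g, h, i, k}, i→∅, j→{m}, k→{f, j, l}, l→{i, l, m}, m→{i, j}; now {f, g, h, i, j, k, l, m}.
Read '0': f→{f, h}, g→{j}, h→{g, h, i, k}, i→∅, j→{m}, k→{f, j, l}, l→{i, l, m}, m→{i, j}; now {f, g, h, i, j, k, l, m}.
State k is in {f, g, h, i, j, k, l, m}.

Yes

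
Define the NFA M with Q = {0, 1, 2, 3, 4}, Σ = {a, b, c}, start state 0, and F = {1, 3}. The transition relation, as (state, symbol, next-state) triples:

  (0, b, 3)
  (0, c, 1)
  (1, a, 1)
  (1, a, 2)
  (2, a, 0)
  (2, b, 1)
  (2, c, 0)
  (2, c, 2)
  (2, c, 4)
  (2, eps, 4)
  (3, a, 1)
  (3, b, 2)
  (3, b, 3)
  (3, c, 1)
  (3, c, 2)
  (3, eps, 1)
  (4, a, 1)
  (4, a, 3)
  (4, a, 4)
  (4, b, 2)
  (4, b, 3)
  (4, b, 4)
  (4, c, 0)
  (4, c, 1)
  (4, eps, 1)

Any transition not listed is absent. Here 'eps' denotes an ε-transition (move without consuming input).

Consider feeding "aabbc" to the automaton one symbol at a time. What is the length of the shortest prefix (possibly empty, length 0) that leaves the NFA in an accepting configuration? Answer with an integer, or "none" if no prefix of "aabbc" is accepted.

Start in {0}.
Read 'a': {0} → ∅.
The set is empty and remains empty for the remaining 4 symbols.
No reachable set along the way intersects F.

none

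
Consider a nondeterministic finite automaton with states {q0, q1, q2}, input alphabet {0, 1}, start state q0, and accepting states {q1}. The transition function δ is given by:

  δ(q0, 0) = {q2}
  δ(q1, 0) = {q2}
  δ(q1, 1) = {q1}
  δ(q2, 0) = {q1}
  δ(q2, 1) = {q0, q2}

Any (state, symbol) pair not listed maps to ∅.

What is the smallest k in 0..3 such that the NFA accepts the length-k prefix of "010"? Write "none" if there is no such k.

3

Start in {q0}.
Read '0': q0→{q2}; now {q2}.
Read '1': q2→{q0, q2}; now {q0, q2}.
Read '0': q0→{q2}, q2→{q1}; now {q1, q2}.
None of the earlier sets intersect F, but {q1, q2} does.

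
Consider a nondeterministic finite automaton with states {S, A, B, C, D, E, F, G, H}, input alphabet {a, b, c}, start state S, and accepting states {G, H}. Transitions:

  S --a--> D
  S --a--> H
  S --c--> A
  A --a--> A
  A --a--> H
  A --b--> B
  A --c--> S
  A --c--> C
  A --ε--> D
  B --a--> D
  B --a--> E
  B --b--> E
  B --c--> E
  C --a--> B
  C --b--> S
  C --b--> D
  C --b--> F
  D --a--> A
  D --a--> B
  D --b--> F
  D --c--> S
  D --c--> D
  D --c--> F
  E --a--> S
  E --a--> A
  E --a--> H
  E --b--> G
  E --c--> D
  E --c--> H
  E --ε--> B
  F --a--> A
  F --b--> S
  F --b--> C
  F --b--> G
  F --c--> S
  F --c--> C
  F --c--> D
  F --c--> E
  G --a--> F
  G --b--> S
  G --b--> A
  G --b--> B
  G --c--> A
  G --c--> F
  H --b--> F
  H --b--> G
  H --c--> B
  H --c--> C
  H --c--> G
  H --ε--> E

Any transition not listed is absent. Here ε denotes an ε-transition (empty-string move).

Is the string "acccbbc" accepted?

Yes

Start in {S}.
Read 'a': {S} → {B, D, E, H}.
Read 'c': {B, D, E, H} → {S, B, C, D, E, F, G, H}.
Read 'c': {S, B, C, D, E, F, G, H} → {S, A, B, C, D, E, F, G, H}.
Read 'c': {S, A, B, C, D, E, F, G, H} → {S, A, B, C, D, E, F, G, H}.
Read 'b': {S, A, B, C, D, E, F, G, H} → {S, A, B, C, D, E, F, G}.
Read 'b': {S, A, B, C, D, E, F, G} → {S, A, B, C, D, E, F, G}.
Read 'c': {S, A, B, C, D, E, F, G} → {S, A, B, C, D, E, F, H}.
The final set {S, A, B, C, D, E, F, H} contains the accepting state H.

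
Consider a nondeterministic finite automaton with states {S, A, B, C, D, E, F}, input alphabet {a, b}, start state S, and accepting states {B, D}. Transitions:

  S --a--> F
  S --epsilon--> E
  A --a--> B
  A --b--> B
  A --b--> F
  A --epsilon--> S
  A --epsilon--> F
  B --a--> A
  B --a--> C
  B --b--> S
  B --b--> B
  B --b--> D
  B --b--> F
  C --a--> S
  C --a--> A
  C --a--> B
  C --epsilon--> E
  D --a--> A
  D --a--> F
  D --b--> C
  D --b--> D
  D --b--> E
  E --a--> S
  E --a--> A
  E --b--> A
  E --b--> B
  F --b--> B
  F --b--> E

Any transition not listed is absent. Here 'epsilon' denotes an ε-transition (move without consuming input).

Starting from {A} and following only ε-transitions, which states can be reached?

{S, A, E, F}

Begin with {A}.
ε-move A → S; add S.
ε-move A → F; add F.
ε-move S → E; add E.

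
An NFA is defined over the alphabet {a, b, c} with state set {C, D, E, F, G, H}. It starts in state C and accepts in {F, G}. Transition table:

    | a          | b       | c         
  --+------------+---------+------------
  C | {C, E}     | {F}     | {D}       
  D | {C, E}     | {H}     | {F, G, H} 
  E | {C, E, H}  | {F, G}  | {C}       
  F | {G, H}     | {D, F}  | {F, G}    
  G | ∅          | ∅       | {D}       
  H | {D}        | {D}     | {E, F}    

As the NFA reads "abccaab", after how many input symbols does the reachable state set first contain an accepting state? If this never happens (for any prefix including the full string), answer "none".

Start in {C}.
Read 'a': {C} → {C, E}.
Read 'b': {C, E} → {F, G}.
None of the earlier sets intersect F, but {F, G} does.

2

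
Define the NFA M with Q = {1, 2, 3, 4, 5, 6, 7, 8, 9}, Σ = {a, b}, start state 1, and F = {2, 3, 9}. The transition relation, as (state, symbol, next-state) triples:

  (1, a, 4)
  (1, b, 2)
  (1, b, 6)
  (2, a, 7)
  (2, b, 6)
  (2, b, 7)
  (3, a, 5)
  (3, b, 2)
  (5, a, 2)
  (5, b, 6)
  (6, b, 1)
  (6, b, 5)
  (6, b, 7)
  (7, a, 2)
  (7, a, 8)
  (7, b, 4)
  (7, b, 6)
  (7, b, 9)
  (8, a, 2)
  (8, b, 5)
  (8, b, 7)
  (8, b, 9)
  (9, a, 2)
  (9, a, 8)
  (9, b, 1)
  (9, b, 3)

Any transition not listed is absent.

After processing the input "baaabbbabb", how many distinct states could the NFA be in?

7

Start in {1}.
Read 'b': {1} → {2, 6}.
Read 'a': {2, 6} → {7}.
Read 'a': {7} → {2, 8}.
Read 'a': {2, 8} → {2, 7}.
Read 'b': {2, 7} → {4, 6, 7, 9}.
Read 'b': {4, 6, 7, 9} → {1, 3, 4, 5, 6, 7, 9}.
Read 'b': {1, 3, 4, 5, 6, 7, 9} → {1, 2, 3, 4, 5, 6, 7, 9}.
Read 'a': {1, 2, 3, 4, 5, 6, 7, 9} → {2, 4, 5, 7, 8}.
Read 'b': {2, 4, 5, 7, 8} → {4, 5, 6, 7, 9}.
Read 'b': {4, 5, 6, 7, 9} → {1, 3, 4, 5, 6, 7, 9}.
That set has 7 states.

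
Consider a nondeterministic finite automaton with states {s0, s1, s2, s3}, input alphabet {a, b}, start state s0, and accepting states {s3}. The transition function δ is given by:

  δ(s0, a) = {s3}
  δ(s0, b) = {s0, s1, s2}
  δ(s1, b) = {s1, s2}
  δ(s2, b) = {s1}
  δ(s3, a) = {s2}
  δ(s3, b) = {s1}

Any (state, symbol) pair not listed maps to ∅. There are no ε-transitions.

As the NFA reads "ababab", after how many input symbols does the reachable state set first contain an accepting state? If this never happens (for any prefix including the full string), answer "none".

1

Start in {s0}.
Read 'a': s0→{s3}; now {s3}.
None of the earlier sets intersect F, but {s3} does.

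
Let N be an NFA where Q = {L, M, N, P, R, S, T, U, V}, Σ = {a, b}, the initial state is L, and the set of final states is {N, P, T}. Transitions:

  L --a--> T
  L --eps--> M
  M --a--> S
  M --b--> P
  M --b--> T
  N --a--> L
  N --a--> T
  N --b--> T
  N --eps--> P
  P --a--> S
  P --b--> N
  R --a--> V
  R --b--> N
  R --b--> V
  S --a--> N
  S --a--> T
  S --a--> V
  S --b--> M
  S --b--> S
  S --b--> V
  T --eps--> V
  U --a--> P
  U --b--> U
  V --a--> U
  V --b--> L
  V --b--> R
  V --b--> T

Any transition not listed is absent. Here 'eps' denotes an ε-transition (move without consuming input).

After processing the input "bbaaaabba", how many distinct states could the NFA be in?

8

Start: ε-closure({L}) = {L, M}.
Read 'b': L→∅, M→{P, T}; union {P, T}; ε-closure = {P, T, V}.
Read 'b': P→{N}, T→∅, V→{L, R, T}; union {L, N, R, T}; ε-closure = {L, M, N, P, R, T, V}.
Read 'a': L→{T}, M→{S}, N→{L, T}, P→{S}, R→{V}, T→∅, V→{U}; union {L, S, T, U, V}; ε-closure = {L, M, S, T, U, V}.
Read 'a': L→{T}, M→{S}, S→{N, T, V}, T→∅, U→{P}, V→{U}; now {N, P, S, T, U, V}.
Read 'a': N→{L, T}, P→{S}, S→{N, T, V}, T→∅, U→{P}, V→{U}; union {L, N, P, S, T, U, V}; ε-closure = {L, M, N, P, S, T, U, V}.
Read 'a': L→{T}, M→{S}, N→{L, T}, P→{S}, S→{N, T, V}, T→∅, U→{P}, V→{U}; union {L, N, P, S, T, U, V}; ε-closure = {L, M, N, P, S, T, U, V}.
Read 'b': L→∅, M→{P, T}, N→{T}, P→{N}, S→{M, S, V}, T→∅, U→{U}, V→{L, R, T}; now {L, M, N, P, R, S, T, U, V}.
Read 'b': L→∅, M→{P, T}, N→{T}, P→{N}, R→{N, V}, S→{M, S, V}, T→∅, U→{U}, V→{L, R, T}; now {L, M, N, P, R, S, T, U, V}.
Read 'a': L→{T}, M→{S}, N→{L, T}, P→{S}, R→{V}, S→{N, T, V}, T→∅, U→{P}, V→{U}; union {L, N, P, S, T, U, V}; ε-closure = {L, M, N, P, S, T, U, V}.
That set has 8 states.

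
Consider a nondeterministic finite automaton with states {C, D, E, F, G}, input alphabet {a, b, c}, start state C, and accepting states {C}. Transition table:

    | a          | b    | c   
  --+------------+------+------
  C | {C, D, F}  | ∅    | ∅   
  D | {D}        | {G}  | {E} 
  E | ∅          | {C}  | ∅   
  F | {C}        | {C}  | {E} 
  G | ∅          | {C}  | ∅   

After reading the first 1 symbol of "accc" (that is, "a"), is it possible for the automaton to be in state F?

Yes

Start in {C}.
Read 'a': C→{C, D, F}; now {C, D, F}.
State F is in {C, D, F}.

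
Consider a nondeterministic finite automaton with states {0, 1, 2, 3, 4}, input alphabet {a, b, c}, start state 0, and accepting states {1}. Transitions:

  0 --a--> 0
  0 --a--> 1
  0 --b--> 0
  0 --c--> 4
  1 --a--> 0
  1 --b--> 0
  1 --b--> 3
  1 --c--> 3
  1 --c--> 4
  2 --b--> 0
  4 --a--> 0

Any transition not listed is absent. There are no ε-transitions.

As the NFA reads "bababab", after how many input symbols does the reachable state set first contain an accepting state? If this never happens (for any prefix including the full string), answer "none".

2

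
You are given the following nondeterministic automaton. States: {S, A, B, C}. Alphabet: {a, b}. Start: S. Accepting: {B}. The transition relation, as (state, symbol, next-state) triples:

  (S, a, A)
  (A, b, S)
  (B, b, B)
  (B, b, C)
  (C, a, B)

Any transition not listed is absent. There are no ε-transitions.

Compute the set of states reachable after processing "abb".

∅

Start in {S}.
Read 'a': S→{A}; now {A}.
Read 'b': A→{S}; now {S}.
Read 'b': S→∅; now ∅.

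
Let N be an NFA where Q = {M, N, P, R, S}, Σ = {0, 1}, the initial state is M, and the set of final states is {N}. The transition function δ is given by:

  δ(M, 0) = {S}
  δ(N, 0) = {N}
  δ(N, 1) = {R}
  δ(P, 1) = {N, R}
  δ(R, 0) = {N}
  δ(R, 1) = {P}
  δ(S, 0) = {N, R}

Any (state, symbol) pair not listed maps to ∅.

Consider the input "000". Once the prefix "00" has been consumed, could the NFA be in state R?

Start in {M}.
Read '0': M→{S}; now {S}.
Read '0': S→{N, R}; now {N, R}.
State R is in {N, R}.

Yes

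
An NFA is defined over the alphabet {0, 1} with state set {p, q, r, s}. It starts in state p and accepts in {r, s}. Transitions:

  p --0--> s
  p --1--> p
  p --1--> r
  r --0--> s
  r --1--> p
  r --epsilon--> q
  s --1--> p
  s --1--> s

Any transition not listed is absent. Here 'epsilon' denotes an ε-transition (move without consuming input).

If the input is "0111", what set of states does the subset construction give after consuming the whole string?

Start in {p}.
Read '0': p→{s}; now {s}.
Read '1': s→{p, s}; now {p, s}.
Read '1': p→{p, r}, s→{p, s}; union {p, r, s}; ε-closure = {p, q, r, s}.
Read '1': p→{p, r}, q→∅, r→{p}, s→{p, s}; union {p, r, s}; ε-closure = {p, q, r, s}.

{p, q, r, s}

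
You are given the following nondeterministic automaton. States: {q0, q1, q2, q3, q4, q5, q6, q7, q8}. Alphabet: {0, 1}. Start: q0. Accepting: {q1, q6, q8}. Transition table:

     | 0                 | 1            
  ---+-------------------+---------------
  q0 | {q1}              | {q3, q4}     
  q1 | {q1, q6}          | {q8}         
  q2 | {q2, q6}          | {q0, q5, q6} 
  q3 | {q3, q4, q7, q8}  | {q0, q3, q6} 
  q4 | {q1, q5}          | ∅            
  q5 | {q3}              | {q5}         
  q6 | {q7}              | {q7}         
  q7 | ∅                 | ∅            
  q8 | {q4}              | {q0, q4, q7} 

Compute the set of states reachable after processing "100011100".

{q1, q3, q4, q5, q6, q7, q8}

Start in {q0}.
Read '1': q0→{q3, q4}; now {q3, q4}.
Read '0': q3→{q3, q4, q7, q8}, q4→{q1, q5}; now {q1, q3, q4, q5, q7, q8}.
Read '0': q1→{q1, q6}, q3→{q3, q4, q7, q8}, q4→{q1, q5}, q5→{q3}, q7→∅, q8→{q4}; now {q1, q3, q4, q5, q6, q7, q8}.
Read '0': q1→{q1, q6}, q3→{q3, q4, q7, q8}, q4→{q1, q5}, q5→{q3}, q6→{q7}, q7→∅, q8→{q4}; now {q1, q3, q4, q5, q6, q7, q8}.
Read '1': q1→{q8}, q3→{q0, q3, q6}, q4→∅, q5→{q5}, q6→{q7}, q7→∅, q8→{q0, q4, q7}; now {q0, q3, q4, q5, q6, q7, q8}.
Read '1': q0→{q3, q4}, q3→{q0, q3, q6}, q4→∅, q5→{q5}, q6→{q7}, q7→∅, q8→{q0, q4, q7}; now {q0, q3, q4, q5, q6, q7}.
Read '1': q0→{q3, q4}, q3→{q0, q3, q6}, q4→∅, q5→{q5}, q6→{q7}, q7→∅; now {q0, q3, q4, q5, q6, q7}.
Read '0': q0→{q1}, q3→{q3, q4, q7, q8}, q4→{q1, q5}, q5→{q3}, q6→{q7}, q7→∅; now {q1, q3, q4, q5, q7, q8}.
Read '0': q1→{q1, q6}, q3→{q3, q4, q7, q8}, q4→{q1, q5}, q5→{q3}, q7→∅, q8→{q4}; now {q1, q3, q4, q5, q6, q7, q8}.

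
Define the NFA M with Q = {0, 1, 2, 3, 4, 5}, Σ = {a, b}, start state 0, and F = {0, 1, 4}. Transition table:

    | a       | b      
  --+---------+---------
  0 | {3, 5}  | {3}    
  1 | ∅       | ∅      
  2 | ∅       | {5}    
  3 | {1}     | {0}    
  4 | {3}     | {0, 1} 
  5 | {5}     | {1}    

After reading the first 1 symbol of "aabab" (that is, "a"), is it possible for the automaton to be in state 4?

No

Start in {0}.
Read 'a': {0} → {3, 5}.
State 4 is not in {3, 5}.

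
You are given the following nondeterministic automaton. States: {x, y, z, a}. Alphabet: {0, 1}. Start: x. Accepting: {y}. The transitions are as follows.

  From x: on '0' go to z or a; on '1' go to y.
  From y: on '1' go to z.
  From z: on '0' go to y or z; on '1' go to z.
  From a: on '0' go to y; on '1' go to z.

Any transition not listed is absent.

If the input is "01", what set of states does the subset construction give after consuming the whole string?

{z}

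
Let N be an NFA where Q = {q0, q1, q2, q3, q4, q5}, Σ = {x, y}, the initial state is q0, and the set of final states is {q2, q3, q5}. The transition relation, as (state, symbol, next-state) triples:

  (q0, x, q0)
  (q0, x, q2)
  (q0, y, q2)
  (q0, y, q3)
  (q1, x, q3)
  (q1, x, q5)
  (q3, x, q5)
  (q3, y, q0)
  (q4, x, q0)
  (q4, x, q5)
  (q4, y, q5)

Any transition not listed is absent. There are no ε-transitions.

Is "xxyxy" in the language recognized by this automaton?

No

Start in {q0}.
Read 'x': {q0} → {q0, q2}.
Read 'x': {q0, q2} → {q0, q2}.
Read 'y': {q0, q2} → {q2, q3}.
Read 'x': {q2, q3} → {q5}.
Read 'y': {q5} → ∅.
The final set ∅ contains no accepting state.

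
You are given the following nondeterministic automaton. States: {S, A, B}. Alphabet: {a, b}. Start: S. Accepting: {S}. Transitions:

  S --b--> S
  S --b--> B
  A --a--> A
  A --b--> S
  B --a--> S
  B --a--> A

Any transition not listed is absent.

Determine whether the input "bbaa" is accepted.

Start in {S}.
Read 'b': {S} → {S, B}.
Read 'b': {S, B} → {S, B}.
Read 'a': {S, B} → {S, A}.
Read 'a': {S, A} → {A}.
The final set {A} contains no accepting state.

No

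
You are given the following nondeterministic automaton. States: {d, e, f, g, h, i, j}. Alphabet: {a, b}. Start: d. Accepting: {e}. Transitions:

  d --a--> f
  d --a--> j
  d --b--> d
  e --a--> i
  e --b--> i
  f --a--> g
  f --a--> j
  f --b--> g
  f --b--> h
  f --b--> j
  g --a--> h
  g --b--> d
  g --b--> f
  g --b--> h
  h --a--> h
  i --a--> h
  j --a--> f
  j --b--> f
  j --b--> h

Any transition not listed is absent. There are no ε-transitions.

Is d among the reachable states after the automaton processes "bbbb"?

Yes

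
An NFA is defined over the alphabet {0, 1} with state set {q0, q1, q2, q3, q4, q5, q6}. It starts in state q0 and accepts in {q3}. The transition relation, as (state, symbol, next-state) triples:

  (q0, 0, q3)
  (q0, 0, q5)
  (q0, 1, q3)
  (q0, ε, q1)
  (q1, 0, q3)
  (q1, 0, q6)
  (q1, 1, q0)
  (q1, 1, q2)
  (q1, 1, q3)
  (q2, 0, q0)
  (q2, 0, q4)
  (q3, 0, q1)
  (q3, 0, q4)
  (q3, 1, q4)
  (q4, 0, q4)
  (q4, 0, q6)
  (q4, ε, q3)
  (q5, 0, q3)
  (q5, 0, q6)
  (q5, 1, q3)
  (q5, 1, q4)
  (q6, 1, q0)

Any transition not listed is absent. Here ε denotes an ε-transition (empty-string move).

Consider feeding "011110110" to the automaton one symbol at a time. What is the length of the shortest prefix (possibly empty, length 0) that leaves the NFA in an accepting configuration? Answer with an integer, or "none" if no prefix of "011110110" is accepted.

1

Start: ε-closure({q0}) = {q0, q1}.
Read '0': {q0, q1} → {q3, q5, q6}.
None of the earlier sets intersect F, but {q3, q5, q6} does.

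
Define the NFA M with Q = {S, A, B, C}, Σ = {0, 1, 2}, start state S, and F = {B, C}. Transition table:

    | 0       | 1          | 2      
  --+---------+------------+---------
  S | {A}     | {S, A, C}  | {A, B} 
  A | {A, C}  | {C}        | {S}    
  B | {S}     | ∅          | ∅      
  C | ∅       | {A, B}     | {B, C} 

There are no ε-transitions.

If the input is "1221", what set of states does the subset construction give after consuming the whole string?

{S, A, B, C}

Start in {S}.
Read '1': S→{S, A, C}; now {S, A, C}.
Read '2': S→{A, B}, A→{S}, C→{B, C}; now {S, A, B, C}.
Read '2': S→{A, B}, A→{S}, B→∅, C→{B, C}; now {S, A, B, C}.
Read '1': S→{S, A, C}, A→{C}, B→∅, C→{A, B}; now {S, A, B, C}.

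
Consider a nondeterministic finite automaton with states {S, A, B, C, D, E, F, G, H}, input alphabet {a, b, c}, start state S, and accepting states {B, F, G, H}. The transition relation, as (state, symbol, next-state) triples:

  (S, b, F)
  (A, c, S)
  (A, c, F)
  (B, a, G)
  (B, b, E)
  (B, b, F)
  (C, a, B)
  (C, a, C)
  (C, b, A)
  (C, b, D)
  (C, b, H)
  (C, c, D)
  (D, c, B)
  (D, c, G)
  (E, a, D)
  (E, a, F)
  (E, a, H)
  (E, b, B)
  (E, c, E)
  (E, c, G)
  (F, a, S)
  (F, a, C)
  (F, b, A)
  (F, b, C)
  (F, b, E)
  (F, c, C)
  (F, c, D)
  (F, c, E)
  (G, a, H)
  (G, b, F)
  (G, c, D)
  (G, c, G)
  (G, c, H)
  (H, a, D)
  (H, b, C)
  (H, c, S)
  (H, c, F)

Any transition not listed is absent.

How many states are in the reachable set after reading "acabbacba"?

0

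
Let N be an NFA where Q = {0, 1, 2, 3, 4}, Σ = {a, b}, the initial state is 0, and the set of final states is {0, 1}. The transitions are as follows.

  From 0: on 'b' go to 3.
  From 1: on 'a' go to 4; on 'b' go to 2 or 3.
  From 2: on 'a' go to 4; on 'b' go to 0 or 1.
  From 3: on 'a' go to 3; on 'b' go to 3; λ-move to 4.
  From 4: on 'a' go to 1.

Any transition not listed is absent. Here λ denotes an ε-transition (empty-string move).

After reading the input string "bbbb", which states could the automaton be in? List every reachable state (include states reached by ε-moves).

{3, 4}

Start in {0}.
Read 'b': 0→{3}; union {3}; ε-closure = {3, 4}.
Read 'b': 3→{3}, 4→∅; union {3}; ε-closure = {3, 4}.
Read 'b': 3→{3}, 4→∅; union {3}; ε-closure = {3, 4}.
Read 'b': 3→{3}, 4→∅; union {3}; ε-closure = {3, 4}.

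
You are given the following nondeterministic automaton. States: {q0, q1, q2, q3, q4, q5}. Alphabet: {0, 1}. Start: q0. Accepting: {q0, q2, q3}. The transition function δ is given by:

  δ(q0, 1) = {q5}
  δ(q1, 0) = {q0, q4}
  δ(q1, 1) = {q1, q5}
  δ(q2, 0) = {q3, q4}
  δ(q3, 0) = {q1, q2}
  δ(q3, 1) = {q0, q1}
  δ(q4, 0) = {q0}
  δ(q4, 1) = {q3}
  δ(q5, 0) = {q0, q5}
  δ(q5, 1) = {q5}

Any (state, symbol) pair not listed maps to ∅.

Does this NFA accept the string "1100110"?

Start in {q0}.
Read '1': q0→{q5}; now {q5}.
Read '1': q5→{q5}; now {q5}.
Read '0': q5→{q0, q5}; now {q0, q5}.
Read '0': q0→∅, q5→{q0, q5}; now {q0, q5}.
Read '1': q0→{q5}, q5→{q5}; now {q5}.
Read '1': q5→{q5}; now {q5}.
Read '0': q5→{q0, q5}; now {q0, q5}.
The final set {q0, q5} contains the accepting state q0.

Yes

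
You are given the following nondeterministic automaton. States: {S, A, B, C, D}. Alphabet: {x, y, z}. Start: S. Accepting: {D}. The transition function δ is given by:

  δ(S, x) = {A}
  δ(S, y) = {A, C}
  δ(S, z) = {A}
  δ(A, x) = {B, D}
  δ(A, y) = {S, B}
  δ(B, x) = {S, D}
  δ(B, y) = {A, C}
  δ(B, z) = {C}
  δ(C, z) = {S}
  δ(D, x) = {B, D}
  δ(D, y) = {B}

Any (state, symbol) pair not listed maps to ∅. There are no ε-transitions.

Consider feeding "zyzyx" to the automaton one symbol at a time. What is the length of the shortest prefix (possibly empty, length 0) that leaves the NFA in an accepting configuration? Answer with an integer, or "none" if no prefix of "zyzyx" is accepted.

Start in {S}.
Read 'z': {S} → {A}.
Read 'y': {A} → {S, B}.
Read 'z': {S, B} → {A, C}.
Read 'y': {A, C} → {S, B}.
Read 'x': {S, B} → {S, A, D}.
None of the earlier sets intersect F, but {S, A, D} does.

5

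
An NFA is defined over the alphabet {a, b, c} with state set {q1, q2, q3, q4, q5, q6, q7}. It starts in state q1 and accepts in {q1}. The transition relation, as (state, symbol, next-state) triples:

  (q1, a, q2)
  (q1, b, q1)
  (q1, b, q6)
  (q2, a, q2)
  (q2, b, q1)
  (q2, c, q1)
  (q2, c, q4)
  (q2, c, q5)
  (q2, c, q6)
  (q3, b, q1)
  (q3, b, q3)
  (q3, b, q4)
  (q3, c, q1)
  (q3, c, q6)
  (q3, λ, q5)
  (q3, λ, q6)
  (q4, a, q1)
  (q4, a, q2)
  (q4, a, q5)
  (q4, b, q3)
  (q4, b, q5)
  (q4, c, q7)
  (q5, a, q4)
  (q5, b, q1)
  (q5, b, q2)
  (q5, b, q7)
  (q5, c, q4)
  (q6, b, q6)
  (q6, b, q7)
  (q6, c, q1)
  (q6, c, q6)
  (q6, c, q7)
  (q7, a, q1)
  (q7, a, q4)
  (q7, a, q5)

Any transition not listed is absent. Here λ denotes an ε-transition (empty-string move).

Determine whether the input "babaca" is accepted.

Yes

Start in {q1}.
Read 'b': q1→{q1, q6}; now {q1, q6}.
Read 'a': q1→{q2}, q6→∅; now {q2}.
Read 'b': q2→{q1}; now {q1}.
Read 'a': q1→{q2}; now {q2}.
Read 'c': q2→{q1, q4, q5, q6}; now {q1, q4, q5, q6}.
Read 'a': q1→{q2}, q4→{q1, q2, q5}, q5→{q4}, q6→∅; now {q1, q2, q4, q5}.
The final set {q1, q2, q4, q5} contains the accepting state q1.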